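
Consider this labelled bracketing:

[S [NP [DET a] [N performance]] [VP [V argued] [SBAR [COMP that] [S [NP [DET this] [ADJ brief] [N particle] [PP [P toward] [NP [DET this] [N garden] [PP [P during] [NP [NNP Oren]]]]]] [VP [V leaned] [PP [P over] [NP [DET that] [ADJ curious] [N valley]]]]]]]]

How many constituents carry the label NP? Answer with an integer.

Scanning left to right, an opening `[NP` appears at word positions 1, 5, 9, 12, 15 — 5 in total.

5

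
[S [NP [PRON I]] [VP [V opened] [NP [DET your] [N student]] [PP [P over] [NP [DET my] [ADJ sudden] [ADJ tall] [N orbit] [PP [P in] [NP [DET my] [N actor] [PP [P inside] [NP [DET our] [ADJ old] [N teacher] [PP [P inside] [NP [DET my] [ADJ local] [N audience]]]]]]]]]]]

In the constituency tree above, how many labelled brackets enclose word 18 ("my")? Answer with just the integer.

11

The word sits inside DET, which is inside NP, inside PP, inside NP, inside PP, inside NP, inside PP, inside NP, inside PP, inside VP, inside S — 11 brackets in all.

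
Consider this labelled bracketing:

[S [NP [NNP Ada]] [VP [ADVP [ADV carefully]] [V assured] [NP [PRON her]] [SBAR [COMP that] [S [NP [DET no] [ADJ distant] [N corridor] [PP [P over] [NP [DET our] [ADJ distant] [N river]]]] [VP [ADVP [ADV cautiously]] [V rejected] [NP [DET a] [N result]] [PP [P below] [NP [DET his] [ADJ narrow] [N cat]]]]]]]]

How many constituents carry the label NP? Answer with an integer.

Scanning left to right, an opening `[NP` appears at word positions 1, 4, 6, 10, 15, 18 — 6 in total.

6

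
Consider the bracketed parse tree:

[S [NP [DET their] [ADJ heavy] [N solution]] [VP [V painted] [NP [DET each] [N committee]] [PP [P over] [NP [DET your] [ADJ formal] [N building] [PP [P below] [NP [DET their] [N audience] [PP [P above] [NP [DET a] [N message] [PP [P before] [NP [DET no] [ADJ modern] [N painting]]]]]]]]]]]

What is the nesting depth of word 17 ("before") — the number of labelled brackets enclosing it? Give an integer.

10

Counting open brackets not yet closed at "before": [S [VP [PP [NP [PP [NP [PP [NP [PP [P = 10.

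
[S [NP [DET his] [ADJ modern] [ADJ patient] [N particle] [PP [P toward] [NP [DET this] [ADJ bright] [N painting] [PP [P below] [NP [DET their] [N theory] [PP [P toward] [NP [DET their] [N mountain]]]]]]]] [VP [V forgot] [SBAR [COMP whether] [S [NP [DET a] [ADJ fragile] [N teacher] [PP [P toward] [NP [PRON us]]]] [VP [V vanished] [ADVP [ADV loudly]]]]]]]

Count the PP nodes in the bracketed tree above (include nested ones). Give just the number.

The PP constituents are: [PP toward this bright painting below their theory toward their mountain]; [PP below their theory toward their mountain]; [PP toward their mountain]; [PP toward us]. Total: 4.

4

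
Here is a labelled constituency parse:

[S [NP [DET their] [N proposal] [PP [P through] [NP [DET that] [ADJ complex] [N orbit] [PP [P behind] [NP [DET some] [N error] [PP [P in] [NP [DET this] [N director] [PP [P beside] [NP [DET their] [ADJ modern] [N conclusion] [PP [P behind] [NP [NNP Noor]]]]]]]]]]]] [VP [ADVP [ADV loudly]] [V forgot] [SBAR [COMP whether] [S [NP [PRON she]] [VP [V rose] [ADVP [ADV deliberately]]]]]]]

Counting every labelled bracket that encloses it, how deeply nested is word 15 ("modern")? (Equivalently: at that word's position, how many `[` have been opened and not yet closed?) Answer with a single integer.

11

Counting open brackets not yet closed at "modern": [S [NP [PP [NP [PP [NP [PP [NP [PP [NP [ADJ = 11.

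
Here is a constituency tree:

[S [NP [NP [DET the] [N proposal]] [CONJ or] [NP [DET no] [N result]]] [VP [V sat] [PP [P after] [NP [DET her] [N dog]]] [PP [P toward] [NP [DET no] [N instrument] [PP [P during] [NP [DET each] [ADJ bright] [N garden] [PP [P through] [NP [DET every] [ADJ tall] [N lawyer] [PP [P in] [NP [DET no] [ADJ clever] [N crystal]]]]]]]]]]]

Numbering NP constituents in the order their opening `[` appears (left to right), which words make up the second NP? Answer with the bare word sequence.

the proposal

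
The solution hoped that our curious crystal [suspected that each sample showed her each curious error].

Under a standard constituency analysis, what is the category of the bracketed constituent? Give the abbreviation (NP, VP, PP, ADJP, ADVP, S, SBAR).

VP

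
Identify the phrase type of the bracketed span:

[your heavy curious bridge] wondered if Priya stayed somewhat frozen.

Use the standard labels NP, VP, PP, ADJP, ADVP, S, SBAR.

NP

The span is built around the noun "bridge" — a noun phrase (NP).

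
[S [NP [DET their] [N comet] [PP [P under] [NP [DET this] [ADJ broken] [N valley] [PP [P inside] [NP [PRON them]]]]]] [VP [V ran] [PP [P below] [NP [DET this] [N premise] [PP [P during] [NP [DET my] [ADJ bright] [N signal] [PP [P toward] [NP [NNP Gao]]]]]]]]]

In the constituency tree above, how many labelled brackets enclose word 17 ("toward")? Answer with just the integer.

8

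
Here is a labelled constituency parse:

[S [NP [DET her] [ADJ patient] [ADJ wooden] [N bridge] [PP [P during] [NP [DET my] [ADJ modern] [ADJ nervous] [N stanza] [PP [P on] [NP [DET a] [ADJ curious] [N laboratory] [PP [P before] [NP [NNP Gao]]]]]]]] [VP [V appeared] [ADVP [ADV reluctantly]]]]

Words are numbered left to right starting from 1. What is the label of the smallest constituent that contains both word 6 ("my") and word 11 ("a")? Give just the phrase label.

Both words fall inside [NP my modern nervous stanza on a curious laboratory before Gao] (words 6–15), and no smaller constituent contains them both. Label: NP.

NP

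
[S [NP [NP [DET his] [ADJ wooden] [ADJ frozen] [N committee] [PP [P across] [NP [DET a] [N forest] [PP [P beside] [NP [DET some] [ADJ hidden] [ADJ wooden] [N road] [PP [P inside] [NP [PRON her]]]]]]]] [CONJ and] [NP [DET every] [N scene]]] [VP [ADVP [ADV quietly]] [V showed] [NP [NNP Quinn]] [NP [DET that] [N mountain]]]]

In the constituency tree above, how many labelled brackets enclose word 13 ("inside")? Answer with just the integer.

9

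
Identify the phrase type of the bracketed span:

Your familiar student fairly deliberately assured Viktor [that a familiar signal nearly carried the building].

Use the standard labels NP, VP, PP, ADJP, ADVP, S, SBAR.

"that" is the head of the bracketed span, so the span is a subordinate clause: SBAR.

SBAR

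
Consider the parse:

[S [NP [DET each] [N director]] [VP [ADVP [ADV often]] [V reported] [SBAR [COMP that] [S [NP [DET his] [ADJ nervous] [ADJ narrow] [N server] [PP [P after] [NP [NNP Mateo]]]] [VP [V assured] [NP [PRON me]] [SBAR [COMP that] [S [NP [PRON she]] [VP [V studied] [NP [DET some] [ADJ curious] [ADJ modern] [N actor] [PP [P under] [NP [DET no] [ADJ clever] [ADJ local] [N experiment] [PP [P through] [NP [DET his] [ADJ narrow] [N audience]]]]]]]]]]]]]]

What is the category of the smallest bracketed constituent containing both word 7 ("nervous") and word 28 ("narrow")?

S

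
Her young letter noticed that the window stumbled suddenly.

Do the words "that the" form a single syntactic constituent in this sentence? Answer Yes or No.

No

The sequence begins inside the complementizer "that" and ends inside the clause "the window stumbled suddenly"; it crosses a phrase boundary, so no single node in the tree spans exactly those words.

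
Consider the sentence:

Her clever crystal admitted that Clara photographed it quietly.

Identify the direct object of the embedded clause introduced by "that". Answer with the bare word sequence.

Within the embedded clause introduced by "that", the direct object of "photographed" is "it".

it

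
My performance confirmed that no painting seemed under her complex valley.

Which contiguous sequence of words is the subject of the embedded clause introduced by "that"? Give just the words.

In the embedded clause introduced by "that" the verb is "seemed"; the NP preceding it, "no painting", is the subject.

no painting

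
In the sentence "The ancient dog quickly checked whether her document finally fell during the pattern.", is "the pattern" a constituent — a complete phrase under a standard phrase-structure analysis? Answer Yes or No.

These words form the whole noun phrase headed by "pattern", so yes — one constituent.

Yes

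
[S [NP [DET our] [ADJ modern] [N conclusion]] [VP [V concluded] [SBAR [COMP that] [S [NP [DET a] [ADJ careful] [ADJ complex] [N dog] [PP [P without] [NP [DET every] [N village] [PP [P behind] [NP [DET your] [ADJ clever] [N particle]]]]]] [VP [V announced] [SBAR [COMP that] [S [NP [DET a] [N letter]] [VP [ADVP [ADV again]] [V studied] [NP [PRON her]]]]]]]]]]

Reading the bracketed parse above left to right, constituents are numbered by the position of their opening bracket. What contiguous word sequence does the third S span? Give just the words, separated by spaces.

a letter again studied her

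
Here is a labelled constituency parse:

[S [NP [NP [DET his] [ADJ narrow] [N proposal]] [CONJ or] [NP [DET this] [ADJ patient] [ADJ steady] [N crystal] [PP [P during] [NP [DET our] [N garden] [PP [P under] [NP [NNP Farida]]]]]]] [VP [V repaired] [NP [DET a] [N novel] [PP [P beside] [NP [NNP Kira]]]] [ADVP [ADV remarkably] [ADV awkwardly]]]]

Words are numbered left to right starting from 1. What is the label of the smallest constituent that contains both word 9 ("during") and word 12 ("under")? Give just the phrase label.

PP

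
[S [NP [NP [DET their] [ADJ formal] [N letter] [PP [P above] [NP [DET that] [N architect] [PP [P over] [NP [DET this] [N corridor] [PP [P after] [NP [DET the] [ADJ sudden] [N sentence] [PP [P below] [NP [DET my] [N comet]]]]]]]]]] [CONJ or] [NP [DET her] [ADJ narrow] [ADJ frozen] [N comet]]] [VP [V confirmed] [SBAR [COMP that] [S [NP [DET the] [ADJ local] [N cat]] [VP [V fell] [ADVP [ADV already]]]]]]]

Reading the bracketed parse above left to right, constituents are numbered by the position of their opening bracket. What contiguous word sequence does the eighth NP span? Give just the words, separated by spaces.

the local cat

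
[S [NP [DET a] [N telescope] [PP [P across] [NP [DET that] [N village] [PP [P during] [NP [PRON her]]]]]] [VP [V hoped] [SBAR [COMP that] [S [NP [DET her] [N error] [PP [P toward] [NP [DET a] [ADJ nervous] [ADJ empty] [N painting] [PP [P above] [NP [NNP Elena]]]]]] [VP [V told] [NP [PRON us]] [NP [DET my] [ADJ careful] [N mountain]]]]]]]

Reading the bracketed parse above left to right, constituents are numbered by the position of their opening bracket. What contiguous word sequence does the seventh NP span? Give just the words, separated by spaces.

us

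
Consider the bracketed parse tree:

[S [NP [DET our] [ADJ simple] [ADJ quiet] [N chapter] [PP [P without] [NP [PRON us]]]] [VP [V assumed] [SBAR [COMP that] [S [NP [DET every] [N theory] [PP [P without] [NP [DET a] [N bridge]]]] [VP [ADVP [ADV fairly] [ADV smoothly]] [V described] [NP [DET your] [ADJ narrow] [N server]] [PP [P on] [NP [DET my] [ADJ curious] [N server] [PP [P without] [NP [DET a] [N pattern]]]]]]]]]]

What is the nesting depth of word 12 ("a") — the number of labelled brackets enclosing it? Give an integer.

Counting open brackets not yet closed at "a": [S [VP [SBAR [S [NP [PP [NP [DET = 8.

8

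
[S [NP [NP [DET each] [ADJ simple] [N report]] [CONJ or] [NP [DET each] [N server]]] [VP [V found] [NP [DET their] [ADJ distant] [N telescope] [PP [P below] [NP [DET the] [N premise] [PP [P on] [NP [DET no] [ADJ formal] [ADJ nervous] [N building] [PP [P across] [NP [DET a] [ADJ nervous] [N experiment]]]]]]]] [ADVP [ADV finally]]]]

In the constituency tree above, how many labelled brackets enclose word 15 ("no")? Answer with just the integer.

Counting open brackets not yet closed at "no": [S [VP [NP [PP [NP [PP [NP [DET = 8.

8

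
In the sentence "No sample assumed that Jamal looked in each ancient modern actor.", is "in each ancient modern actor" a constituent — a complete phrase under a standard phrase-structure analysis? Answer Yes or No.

Yes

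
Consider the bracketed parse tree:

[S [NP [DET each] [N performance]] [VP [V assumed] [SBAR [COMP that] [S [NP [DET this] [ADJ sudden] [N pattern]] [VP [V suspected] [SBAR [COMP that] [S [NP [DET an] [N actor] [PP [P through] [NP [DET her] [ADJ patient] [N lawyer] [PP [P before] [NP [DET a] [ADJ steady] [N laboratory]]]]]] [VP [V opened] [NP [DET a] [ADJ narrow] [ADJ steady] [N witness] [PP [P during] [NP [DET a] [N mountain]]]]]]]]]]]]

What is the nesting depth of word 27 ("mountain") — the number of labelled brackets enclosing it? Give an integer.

12

Path from the root down to the word: S → VP → SBAR → S → VP → SBAR → S → VP → NP → PP → NP → N. That is 12 enclosing brackets.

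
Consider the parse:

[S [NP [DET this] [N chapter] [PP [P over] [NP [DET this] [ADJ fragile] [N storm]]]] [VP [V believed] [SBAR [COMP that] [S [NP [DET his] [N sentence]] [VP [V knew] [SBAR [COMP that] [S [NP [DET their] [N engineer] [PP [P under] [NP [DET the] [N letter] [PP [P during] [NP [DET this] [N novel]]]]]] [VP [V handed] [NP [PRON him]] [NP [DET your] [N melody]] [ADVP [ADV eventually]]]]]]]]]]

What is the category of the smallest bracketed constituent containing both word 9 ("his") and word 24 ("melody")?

S

The smallest bracket enclosing both words is [S his sentence knew that their engineer under the letter during this novel handed him your melody eventually], so the label is S.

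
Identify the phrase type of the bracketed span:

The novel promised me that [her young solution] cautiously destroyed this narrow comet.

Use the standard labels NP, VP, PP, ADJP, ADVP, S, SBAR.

"solution" is the head of the bracketed span, so the span is a noun phrase: NP.

NP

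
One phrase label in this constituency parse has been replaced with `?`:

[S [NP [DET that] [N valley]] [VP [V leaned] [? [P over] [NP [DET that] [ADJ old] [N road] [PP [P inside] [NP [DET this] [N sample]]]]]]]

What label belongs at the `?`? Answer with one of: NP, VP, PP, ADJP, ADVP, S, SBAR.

PP

Looking at what the `?` directly dominates — P 'over', NP — this is a prepositional phrase (PP).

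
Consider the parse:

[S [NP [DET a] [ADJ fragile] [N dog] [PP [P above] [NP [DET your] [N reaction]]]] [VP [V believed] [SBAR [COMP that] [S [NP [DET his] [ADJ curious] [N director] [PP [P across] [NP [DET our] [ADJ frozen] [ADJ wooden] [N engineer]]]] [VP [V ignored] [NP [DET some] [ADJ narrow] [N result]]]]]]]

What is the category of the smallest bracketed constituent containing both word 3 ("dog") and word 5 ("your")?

NP

Both words fall inside [NP a fragile dog above your reaction] (words 1–6), and no smaller constituent contains them both. Label: NP.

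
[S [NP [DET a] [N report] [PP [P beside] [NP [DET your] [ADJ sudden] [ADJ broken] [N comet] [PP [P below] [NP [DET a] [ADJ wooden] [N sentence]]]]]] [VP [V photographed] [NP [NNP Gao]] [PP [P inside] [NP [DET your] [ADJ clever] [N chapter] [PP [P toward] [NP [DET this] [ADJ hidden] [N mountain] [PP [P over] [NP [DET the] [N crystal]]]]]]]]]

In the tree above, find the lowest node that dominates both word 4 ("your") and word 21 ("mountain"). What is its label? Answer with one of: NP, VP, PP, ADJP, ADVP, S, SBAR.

S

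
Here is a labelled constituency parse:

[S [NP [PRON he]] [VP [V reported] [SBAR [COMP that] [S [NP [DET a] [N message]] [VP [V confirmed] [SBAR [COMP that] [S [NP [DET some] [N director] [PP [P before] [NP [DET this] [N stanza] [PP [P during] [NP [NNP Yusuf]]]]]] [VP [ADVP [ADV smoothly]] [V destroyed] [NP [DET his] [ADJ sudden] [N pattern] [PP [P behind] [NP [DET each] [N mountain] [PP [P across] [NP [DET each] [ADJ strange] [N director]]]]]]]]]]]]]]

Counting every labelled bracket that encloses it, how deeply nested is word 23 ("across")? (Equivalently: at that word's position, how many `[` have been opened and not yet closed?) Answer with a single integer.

13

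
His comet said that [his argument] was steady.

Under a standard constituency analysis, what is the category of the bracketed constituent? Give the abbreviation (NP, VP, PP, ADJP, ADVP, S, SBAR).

The span is built around the noun "argument" — a noun phrase (NP).

NP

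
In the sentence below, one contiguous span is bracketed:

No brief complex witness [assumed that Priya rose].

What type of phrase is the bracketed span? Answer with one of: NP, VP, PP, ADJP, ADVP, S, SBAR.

VP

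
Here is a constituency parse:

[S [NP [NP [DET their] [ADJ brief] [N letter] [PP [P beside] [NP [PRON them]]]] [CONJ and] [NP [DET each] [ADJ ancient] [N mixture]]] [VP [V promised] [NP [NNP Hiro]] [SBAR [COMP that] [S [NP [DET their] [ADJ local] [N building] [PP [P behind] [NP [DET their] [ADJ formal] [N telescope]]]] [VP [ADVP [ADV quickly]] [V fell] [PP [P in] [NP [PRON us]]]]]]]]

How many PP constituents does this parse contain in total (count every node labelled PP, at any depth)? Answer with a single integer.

Scanning left to right, an opening `[PP` appears at word positions 4, 16, 22 — 3 in total.

3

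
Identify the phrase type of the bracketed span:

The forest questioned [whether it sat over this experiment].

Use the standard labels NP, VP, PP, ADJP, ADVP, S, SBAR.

The bracketed span "whether it sat over this experiment" is headed by "whether", making it a subordinate clause (SBAR).

SBAR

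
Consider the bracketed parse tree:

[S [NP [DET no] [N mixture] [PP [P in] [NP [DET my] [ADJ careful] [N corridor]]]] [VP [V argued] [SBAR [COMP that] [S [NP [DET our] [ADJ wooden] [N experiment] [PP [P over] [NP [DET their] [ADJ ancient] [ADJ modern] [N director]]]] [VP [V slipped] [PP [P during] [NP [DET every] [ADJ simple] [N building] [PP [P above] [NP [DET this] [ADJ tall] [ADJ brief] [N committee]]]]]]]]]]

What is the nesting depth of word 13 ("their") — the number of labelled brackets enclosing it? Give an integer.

The word sits inside DET, which is inside NP, inside PP, inside NP, inside S, inside SBAR, inside VP, inside S — 8 brackets in all.

8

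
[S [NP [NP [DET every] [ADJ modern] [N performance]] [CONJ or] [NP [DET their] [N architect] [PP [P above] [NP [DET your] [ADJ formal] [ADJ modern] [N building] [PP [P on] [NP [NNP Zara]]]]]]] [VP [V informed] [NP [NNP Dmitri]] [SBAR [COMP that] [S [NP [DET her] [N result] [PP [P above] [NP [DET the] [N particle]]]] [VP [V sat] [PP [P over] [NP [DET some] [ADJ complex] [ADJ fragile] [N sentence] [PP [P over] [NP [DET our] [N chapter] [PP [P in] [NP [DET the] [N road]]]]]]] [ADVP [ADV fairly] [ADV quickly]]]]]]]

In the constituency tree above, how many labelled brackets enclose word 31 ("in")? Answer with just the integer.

11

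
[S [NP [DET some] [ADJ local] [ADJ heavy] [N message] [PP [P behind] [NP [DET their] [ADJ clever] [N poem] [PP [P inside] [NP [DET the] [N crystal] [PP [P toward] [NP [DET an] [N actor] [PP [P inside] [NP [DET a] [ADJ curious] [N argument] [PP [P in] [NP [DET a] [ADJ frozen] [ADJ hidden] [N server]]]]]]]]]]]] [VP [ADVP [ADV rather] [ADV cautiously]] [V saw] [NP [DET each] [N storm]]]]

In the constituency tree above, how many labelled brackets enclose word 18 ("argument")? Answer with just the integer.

11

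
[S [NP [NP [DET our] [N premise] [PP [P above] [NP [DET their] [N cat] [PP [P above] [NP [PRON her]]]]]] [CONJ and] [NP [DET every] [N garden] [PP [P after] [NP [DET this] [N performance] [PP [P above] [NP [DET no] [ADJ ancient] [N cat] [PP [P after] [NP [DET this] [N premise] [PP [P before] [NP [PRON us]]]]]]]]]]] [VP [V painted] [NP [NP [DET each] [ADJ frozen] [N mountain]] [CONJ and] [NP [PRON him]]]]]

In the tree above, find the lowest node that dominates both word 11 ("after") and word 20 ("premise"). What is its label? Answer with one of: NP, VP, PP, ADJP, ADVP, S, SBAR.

The smallest bracket enclosing both words is [PP after this performance above no ancient cat after this premise before us], so the label is PP.

PP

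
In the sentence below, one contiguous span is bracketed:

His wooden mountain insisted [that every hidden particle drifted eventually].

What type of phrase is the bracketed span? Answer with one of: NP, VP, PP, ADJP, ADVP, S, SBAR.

The span is built around the complementizer "that" — a subordinate clause (SBAR).

SBAR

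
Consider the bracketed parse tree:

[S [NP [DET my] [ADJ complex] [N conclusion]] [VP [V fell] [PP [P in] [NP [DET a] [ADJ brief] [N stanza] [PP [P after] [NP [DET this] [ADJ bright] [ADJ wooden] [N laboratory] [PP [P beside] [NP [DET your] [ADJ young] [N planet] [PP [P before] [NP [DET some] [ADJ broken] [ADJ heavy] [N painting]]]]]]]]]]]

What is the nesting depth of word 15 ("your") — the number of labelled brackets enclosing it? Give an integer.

9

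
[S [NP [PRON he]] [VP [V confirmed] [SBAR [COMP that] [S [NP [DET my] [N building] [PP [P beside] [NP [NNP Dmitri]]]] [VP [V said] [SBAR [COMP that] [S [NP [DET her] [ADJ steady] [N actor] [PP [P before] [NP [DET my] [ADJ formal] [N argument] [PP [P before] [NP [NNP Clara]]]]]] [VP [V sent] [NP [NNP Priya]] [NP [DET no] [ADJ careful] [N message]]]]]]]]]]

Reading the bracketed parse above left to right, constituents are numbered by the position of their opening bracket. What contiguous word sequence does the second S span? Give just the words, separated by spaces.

my building beside Dmitri said that her steady actor before my formal argument before Clara sent Priya no careful message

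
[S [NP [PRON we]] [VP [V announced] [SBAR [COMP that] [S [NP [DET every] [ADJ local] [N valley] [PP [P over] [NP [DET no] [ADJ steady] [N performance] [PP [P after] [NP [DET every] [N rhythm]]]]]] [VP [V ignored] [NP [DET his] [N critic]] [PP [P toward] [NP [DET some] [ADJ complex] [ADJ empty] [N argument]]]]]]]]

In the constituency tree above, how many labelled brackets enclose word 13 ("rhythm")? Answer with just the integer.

10

Path from the root down to the word: S → VP → SBAR → S → NP → PP → NP → PP → NP → N. That is 10 enclosing brackets.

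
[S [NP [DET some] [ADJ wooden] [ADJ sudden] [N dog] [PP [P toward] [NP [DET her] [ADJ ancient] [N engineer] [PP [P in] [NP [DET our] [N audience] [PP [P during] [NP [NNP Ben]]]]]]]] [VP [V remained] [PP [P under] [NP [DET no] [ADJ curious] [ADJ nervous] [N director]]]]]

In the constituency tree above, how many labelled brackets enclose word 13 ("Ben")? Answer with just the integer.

Counting open brackets not yet closed at "Ben": [S [NP [PP [NP [PP [NP [PP [NP [NNP = 9.

9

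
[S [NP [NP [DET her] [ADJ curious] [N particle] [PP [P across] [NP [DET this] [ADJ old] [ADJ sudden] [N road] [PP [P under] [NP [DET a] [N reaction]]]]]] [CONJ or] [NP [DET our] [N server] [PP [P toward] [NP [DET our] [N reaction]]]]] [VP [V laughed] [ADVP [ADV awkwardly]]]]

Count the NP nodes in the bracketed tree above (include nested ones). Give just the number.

6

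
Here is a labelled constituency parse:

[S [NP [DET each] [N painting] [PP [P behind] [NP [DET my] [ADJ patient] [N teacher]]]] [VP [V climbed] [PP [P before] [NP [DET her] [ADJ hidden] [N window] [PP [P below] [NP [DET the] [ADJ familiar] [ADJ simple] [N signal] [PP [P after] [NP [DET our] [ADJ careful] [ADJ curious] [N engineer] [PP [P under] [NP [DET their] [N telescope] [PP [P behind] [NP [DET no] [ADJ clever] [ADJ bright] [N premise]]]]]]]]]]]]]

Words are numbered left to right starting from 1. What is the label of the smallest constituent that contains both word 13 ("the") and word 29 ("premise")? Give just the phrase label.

NP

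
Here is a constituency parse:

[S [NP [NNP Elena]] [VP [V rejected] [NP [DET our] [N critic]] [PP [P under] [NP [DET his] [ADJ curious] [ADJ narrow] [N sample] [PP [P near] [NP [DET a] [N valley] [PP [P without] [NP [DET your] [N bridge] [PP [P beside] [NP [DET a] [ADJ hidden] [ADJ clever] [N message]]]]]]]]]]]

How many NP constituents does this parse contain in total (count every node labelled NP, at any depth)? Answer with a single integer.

Listing each NP by its span: [NP Elena]; [NP our critic]; [NP his curious narrow sample near a valley without your bridge beside a hidden clever message]; [NP a valley without your bridge beside a hidden clever message]; [NP your bridge beside a hidden clever message]; [NP a hidden clever message] — that makes 6.

6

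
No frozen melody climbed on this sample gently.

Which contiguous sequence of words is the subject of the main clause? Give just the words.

no frozen melody

The subject of the main clause is the NP immediately before the verb "climbed": "no frozen melody".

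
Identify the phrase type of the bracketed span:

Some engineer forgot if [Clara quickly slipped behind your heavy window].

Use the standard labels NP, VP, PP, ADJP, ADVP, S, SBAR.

S

The bracketed span "Clara quickly slipped behind your heavy window" is headed by "slipped", making it a clause (S).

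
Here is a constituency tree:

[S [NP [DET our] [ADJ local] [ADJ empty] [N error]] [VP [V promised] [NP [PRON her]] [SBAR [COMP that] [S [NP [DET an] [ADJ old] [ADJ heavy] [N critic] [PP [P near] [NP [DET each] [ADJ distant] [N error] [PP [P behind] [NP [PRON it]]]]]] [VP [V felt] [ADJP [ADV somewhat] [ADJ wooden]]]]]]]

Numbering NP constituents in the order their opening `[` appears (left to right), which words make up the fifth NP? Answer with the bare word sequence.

it

In left-to-right order the NP constituents are "our local empty error"; "her"; "an old heavy critic near each distant error behind it"; "each distant error behind it"; "it". Number 5 is "it".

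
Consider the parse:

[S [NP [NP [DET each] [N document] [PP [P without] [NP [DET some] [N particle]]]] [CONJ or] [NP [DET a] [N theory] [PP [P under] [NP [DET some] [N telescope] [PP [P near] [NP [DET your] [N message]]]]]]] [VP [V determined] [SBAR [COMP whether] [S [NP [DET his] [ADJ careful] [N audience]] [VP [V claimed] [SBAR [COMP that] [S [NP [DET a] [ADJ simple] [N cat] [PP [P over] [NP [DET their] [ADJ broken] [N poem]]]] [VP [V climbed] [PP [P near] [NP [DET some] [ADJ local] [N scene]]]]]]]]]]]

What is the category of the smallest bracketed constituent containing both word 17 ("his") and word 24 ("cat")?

S

The smallest bracket enclosing both words is [S his careful audience claimed that a simple cat over their broken poem climbed near some local scene], so the label is S.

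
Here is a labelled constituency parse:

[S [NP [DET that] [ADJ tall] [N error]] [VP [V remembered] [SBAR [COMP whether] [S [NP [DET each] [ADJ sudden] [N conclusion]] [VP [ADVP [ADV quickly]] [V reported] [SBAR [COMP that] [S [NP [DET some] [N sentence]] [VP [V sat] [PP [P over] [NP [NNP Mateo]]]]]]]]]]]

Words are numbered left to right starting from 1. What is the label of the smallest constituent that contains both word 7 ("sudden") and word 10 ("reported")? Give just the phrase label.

The smallest bracket enclosing both words is [S each sudden conclusion quickly reported that some sentence sat over Mateo], so the label is S.

S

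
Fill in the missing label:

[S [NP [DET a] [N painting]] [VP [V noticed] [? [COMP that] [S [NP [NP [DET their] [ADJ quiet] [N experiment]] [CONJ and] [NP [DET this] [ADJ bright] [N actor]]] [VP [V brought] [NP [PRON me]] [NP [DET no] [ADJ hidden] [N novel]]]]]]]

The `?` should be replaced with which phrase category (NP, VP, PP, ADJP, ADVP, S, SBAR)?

SBAR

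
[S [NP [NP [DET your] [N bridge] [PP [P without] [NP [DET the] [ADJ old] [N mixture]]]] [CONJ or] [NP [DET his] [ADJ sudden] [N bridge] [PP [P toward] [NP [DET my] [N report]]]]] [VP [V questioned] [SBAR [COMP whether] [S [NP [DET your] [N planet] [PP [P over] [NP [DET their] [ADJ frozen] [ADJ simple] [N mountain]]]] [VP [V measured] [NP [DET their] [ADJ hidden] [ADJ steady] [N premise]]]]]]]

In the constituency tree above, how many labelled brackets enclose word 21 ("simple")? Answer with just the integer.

The word sits inside ADJ, which is inside NP, inside PP, inside NP, inside S, inside SBAR, inside VP, inside S — 8 brackets in all.

8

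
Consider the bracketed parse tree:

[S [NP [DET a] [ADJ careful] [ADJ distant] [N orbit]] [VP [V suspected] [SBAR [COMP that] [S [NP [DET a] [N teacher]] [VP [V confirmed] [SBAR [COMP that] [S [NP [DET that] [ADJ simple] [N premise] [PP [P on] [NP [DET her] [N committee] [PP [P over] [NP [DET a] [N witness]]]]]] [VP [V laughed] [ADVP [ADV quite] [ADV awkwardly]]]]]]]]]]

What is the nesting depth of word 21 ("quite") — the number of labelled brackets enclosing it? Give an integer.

10

Counting open brackets not yet closed at "quite": [S [VP [SBAR [S [VP [SBAR [S [VP [ADVP [ADV = 10.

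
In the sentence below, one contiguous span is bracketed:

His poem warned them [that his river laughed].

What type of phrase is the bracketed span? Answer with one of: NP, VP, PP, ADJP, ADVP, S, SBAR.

SBAR

The span is built around the complementizer "that" — a subordinate clause (SBAR).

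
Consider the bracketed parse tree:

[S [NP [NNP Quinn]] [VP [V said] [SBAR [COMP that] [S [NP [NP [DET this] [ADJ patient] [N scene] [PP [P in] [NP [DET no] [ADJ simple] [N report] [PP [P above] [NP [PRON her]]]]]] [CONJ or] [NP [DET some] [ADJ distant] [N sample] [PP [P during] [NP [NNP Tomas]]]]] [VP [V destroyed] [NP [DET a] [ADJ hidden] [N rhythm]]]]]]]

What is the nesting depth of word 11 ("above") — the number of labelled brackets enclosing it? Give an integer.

10

Path from the root down to the word: S → VP → SBAR → S → NP → NP → PP → NP → PP → P. That is 10 enclosing brackets.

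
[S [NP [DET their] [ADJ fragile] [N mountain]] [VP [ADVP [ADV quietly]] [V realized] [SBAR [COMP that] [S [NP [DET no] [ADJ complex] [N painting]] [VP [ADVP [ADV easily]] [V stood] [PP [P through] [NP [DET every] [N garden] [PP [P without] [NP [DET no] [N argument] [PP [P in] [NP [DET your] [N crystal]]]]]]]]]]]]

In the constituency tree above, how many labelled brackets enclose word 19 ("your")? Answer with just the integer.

Path from the root down to the word: S → VP → SBAR → S → VP → PP → NP → PP → NP → PP → NP → DET. That is 12 enclosing brackets.

12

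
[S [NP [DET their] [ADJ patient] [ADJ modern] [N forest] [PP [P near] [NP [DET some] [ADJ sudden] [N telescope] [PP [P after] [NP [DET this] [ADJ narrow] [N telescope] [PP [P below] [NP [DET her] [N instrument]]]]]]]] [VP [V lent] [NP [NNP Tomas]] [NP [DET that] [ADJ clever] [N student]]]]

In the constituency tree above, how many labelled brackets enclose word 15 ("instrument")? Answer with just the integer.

9

Path from the root down to the word: S → NP → PP → NP → PP → NP → PP → NP → N. That is 9 enclosing brackets.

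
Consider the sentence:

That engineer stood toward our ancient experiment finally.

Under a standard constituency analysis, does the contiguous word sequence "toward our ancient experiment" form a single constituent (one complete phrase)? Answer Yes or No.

Yes

"toward our ancient experiment" is exactly the prepositional phrase [PP toward our ancient experiment], a complete constituent.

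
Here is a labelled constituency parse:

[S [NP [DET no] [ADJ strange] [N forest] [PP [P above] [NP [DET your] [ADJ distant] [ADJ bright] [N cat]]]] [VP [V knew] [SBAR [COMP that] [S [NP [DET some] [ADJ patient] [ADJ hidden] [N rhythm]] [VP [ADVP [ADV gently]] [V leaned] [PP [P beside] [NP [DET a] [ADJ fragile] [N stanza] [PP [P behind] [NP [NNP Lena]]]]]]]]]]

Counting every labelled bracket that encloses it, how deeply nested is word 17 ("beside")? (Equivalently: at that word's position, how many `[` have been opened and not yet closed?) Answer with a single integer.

7

Path from the root down to the word: S → VP → SBAR → S → VP → PP → P. That is 7 enclosing brackets.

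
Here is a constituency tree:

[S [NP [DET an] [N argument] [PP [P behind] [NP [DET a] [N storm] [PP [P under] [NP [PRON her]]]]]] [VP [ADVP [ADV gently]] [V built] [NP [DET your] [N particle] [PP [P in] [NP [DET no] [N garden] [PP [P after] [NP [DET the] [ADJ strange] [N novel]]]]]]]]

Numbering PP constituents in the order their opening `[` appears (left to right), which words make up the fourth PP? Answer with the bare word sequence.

In left-to-right order the PP constituents are "behind a storm under her"; "under her"; "in no garden after the strange novel"; "after the strange novel". Number 4 is "after the strange novel".

after the strange novel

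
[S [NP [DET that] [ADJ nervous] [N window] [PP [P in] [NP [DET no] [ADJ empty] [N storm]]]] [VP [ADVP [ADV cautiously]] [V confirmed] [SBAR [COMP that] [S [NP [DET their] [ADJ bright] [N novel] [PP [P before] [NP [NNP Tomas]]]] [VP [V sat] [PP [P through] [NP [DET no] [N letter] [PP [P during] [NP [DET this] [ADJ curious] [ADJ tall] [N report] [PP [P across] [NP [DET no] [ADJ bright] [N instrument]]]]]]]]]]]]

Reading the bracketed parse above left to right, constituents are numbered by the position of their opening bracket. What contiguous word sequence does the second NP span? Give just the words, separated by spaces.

The NP opening brackets appear, in order, over: "that nervous window in no empty storm"; "no empty storm"; "their bright novel before Tomas"; "Tomas"; "no letter during this curious tall report across no bright instrument"; "this curious tall report across no bright instrument"; "no bright instrument". The second one spans "no empty storm".

no empty storm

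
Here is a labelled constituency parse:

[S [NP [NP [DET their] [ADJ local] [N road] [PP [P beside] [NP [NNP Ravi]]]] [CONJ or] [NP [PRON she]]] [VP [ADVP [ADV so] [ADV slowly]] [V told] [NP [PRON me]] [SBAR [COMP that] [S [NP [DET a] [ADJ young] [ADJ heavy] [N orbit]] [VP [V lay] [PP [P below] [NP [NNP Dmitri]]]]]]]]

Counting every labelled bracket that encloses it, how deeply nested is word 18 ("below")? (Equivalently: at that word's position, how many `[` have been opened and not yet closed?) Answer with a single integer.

The word sits inside P, which is inside PP, inside VP, inside S, inside SBAR, inside VP, inside S — 7 brackets in all.

7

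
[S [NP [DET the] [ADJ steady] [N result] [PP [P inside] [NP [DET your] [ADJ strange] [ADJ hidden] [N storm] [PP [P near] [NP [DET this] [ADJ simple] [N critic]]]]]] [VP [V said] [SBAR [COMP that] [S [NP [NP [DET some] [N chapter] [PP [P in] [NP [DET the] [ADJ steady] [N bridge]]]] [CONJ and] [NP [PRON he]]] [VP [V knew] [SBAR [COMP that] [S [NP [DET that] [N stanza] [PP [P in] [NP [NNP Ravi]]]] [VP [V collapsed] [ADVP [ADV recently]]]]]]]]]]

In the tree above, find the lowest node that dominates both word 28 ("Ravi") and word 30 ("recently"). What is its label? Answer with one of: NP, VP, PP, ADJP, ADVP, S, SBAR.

Word 28 lies under S → VP → SBAR → S → VP → SBAR → S → NP → PP → NP → NNP; word 30 lies under S → VP → SBAR → S → VP → SBAR → S → VP → ADVP → ADV. The lowest shared node is the S.

S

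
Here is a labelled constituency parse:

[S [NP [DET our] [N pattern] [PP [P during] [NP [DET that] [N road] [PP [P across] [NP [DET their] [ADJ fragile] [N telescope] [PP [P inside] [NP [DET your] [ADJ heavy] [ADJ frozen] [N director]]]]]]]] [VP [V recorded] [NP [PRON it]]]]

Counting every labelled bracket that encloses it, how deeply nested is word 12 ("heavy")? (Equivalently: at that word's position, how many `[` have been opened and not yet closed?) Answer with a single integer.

The word sits inside ADJ, which is inside NP, inside PP, inside NP, inside PP, inside NP, inside PP, inside NP, inside S — 9 brackets in all.

9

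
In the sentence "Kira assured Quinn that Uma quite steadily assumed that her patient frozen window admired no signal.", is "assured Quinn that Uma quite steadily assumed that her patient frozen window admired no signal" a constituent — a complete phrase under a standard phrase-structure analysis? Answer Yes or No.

Yes

"assured Quinn that Uma quite steadily assumed that her patient frozen window admired no signal" is exactly the verb phrase [VP assured Quinn that Uma quite steadily assumed that her patient frozen window admired no signal], a complete constituent.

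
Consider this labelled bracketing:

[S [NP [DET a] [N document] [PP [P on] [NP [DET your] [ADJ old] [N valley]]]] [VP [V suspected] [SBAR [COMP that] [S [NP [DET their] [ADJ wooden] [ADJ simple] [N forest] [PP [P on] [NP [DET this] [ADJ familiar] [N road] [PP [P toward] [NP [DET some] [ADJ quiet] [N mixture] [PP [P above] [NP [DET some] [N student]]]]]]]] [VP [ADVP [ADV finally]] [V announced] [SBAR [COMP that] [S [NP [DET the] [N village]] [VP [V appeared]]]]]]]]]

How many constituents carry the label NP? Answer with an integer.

Listing each NP by its span: [NP a document on your old valley]; [NP your old valley]; [NP their wooden simple forest on this familiar road toward some quiet mixture above some student]; [NP this familiar road toward some quiet mixture above some student]; [NP some quiet mixture above some student]; [NP some student] … — that makes 7.

7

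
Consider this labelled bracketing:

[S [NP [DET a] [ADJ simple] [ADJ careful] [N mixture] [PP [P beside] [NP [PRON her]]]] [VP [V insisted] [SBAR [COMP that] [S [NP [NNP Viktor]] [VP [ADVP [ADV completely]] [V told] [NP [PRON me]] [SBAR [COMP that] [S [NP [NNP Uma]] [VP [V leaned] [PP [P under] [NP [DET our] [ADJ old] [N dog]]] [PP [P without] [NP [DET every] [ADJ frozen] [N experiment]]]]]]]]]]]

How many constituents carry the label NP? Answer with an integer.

7

Listing each NP by its span: [NP a simple careful mixture beside her]; [NP her]; [NP Viktor]; [NP me]; [NP Uma]; [NP our old dog] … — that makes 7.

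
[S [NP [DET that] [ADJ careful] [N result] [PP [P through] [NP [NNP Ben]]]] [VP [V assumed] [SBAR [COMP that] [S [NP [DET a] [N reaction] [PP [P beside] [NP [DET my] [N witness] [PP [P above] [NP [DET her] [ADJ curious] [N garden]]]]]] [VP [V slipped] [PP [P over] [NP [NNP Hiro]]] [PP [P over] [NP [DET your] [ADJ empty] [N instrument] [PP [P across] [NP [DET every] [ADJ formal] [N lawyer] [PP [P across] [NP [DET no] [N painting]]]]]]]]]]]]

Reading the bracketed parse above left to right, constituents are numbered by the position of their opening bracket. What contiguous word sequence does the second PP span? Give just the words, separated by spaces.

Opening `[PP` markers occur at word positions 4, 10, 13, 18, 20, 24, 28; the second of these opens the constituent [PP beside my witness above her curious garden].

beside my witness above her curious garden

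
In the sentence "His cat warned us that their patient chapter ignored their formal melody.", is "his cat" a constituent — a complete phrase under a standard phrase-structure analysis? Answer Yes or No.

Yes

"his cat" is exactly the noun phrase [NP his cat], a complete constituent.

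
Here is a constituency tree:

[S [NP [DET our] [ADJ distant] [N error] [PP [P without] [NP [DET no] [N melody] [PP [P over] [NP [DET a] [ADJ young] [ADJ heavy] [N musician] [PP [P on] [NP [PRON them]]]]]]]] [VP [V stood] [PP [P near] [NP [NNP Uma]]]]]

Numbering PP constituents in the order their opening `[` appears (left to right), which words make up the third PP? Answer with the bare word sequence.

In left-to-right order the PP constituents are "without no melody over a young heavy musician on them"; "over a young heavy musician on them"; "on them"; "near Uma". Number 3 is "on them".

on them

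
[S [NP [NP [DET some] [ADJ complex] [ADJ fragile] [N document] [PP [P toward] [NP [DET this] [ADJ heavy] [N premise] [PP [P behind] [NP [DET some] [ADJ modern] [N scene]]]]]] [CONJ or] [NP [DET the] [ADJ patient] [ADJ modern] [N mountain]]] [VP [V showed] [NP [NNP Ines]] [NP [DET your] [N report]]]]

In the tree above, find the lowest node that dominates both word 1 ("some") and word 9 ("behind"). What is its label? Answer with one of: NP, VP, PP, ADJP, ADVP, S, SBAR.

The smallest bracket enclosing both words is [NP some complex fragile document toward this heavy premise behind some modern scene], so the label is NP.

NP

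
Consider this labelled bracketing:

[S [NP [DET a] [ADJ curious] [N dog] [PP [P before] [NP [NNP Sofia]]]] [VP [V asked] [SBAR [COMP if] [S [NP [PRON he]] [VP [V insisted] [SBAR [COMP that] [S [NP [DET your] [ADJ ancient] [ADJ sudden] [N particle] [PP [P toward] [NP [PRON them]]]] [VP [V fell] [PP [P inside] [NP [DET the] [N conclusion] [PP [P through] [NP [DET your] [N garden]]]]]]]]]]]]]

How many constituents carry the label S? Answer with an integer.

3

The S constituents are: [S a curious dog before Sofia asked if he insisted that your ancient sudden particle toward them fell inside the conclusion through your garden]; [S he insisted that your ancient sudden particle toward them fell inside the conclusion through your garden]; [S your ancient sudden particle toward them fell inside the conclusion through your garden]. Total: 3.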